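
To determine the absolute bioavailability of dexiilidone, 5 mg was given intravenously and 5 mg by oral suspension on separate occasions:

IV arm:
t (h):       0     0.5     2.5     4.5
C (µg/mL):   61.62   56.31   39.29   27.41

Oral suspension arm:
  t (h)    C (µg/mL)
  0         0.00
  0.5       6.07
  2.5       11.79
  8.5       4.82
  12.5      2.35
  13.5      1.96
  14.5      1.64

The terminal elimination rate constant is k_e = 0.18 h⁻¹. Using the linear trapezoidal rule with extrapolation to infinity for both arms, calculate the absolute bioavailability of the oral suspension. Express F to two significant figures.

F = 0.28

Trapezoidal AUC_0→4.5 (IV):
  [0→0.5]: (61.62+56.31)/2 × 0.5 = 29.4825
  [0.5→2.5]: (56.31+39.29)/2 × 2 = 95.6
  [2.5→4.5]: (39.29+27.41)/2 × 2 = 66.7
  Sum = 191.7825 µg/mL·h
IV tail: 27.41/0.18 = 152.278; AUC_iv,0→∞ = 191.7825 + 152.278 = 344.0605 µg/mL·h
Trapezoidal AUC_0→14.5 (oral suspension):
  [0→0.5]: (0.00+6.07)/2 × 0.5 = 1.5175
  [0.5→2.5]: (6.07+11.79)/2 × 2 = 17.86
  [2.5→8.5]: (11.79+4.82)/2 × 6 = 49.83
  [8.5→12.5]: (4.82+2.35)/2 × 4 = 14.34
  [12.5→13.5]: (2.35+1.96)/2 × 1 = 2.155
  [13.5→14.5]: (1.96+1.64)/2 × 1 = 1.8
  Sum = 87.5025 µg/mL·h
oral suspension tail: 1.64/0.18 = 9.111; AUC_ev,0→∞ = 87.5025 + 9.111 = 96.6135 µg/mL·h
F = (AUC_ev/D_ev)/(AUC_iv/D_iv) = (96.6135/5)/(344.0605/5) = 19.3227/68.8121 = 0.2808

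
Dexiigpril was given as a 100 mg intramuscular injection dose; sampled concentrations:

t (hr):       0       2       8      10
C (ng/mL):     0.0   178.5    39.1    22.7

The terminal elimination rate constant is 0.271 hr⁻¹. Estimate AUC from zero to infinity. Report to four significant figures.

AUC = 976.9 ng/mL·hr

Trapezoidal AUC_0→10:
  [0→2]: (0.0+178.5)/2 × 2 = 178.5
  [2→8]: (178.5+39.1)/2 × 6 = 652.8
  [8→10]: (39.1+22.7)/2 × 2 = 61.8
  Sum = 893.1 ng/mL·hr
Extrapolated tail: C_last / k_e = 22.7 / 0.271 = 83.764
AUC_0→∞ = 893.1 + 83.764 = 976.864 ng/mL·hr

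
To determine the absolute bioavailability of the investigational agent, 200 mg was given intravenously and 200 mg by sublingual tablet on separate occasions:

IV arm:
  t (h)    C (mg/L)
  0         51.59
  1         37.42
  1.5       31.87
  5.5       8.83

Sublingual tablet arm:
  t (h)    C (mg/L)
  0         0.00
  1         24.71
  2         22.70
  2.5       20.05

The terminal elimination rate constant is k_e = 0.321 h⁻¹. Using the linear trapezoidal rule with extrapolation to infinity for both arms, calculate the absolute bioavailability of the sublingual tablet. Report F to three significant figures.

F = 0.640

Trapezoidal AUC_0→5.5 (IV):
  [0→1]: (51.59+37.42)/2 × 1 = 44.505
  [1→1.5]: (37.42+31.87)/2 × 0.5 = 17.3225
  [1.5→5.5]: (31.87+8.83)/2 × 4 = 81.4
  Sum = 143.2275 mg/L·h
IV tail: 8.83/0.321 = 27.508; AUC_iv,0→∞ = 143.2275 + 27.508 = 170.7355 mg/L·h
Trapezoidal AUC_0→2.5 (sublingual tablet):
  [0→1]: (0.00+24.71)/2 × 1 = 12.355
  [1→2]: (24.71+22.70)/2 × 1 = 23.705
  [2→2.5]: (22.70+20.05)/2 × 0.5 = 10.6875
  Sum = 46.7475 mg/L·h
sublingual tablet tail: 20.05/0.321 = 62.461; AUC_ev,0→∞ = 46.7475 + 62.461 = 109.2085 mg/L·h
F = (AUC_ev/D_ev)/(AUC_iv/D_iv) = (109.2085/200)/(170.7355/200) = 0.5460425/0.8536775 = 0.6396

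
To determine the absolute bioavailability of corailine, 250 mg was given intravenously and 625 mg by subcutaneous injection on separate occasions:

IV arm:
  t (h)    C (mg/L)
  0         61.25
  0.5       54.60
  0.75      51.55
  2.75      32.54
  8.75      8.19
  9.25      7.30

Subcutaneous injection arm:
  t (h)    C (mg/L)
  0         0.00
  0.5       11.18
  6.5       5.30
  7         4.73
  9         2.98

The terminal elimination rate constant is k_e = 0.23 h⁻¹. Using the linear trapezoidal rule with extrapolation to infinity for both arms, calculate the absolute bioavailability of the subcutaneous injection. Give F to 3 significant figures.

Trapezoidal AUC_0→9.25 (IV):
  [0→0.5]: (61.25+54.60)/2 × 0.5 = 28.9625
  [0.5→0.75]: (54.60+51.55)/2 × 0.25 = 13.26875
  [0.75→2.75]: (51.55+32.54)/2 × 2 = 84.09
  [2.75→8.75]: (32.54+8.19)/2 × 6 = 122.19
  [8.75→9.25]: (8.19+7.30)/2 × 0.5 = 3.8725
  Sum = 252.38375 mg/L·h
IV tail: 7.30/0.23 = 31.739; AUC_iv,0→∞ = 252.38375 + 31.739 = 284.12275 mg/L·h
Trapezoidal AUC_0→9 (subcutaneous injection):
  [0→0.5]: (0.00+11.18)/2 × 0.5 = 2.795
  [0.5→6.5]: (11.18+5.30)/2 × 6 = 49.44
  [6.5→7]: (5.30+4.73)/2 × 0.5 = 2.5075
  [7→9]: (4.73+2.98)/2 × 2 = 7.71
  Sum = 62.4525 mg/L·h
subcutaneous injection tail: 2.98/0.23 = 12.957; AUC_ev,0→∞ = 62.4525 + 12.957 = 75.4095 mg/L·h
F = (AUC_ev/D_ev)/(AUC_iv/D_iv) = (75.4095/625)/(284.12275/250) = 0.1206552/1.136491 = 0.1062

F = 0.106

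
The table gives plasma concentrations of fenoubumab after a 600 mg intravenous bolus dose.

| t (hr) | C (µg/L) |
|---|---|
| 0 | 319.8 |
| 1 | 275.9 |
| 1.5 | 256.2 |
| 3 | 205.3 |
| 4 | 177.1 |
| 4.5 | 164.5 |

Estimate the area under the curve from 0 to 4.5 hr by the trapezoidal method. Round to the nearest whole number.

Trapezoidal AUC_0→4.5:
  [0→1]: (319.8+275.9)/2 × 1 = 297.85
  [1→1.5]: (275.9+256.2)/2 × 0.5 = 133.025
  [1.5→3]: (256.2+205.3)/2 × 1.5 = 346.125
  [3→4]: (205.3+177.1)/2 × 1 = 191.2
  [4→4.5]: (177.1+164.5)/2 × 0.5 = 85.4
  Sum = 1053.6 µg/L·hr

AUC = 1054 µg/L·hr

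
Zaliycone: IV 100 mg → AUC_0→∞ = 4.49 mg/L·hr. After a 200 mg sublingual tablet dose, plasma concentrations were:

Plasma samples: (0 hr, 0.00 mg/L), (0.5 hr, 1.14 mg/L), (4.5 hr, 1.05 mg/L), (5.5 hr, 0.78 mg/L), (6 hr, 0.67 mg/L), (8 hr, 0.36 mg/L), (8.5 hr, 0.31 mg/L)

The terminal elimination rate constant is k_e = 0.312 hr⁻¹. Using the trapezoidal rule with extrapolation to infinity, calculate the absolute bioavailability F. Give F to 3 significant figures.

Trapezoidal AUC_0→8.5 (sublingual tablet):
  [0→0.5]: (0.00+1.14)/2 × 0.5 = 0.285
  [0.5→4.5]: (1.14+1.05)/2 × 4 = 4.38
  [4.5→5.5]: (1.05+0.78)/2 × 1 = 0.915
  [5.5→6]: (0.78+0.67)/2 × 0.5 = 0.3625
  [6→8]: (0.67+0.36)/2 × 2 = 1.03
  [8→8.5]: (0.36+0.31)/2 × 0.5 = 0.1675
  Sum = 7.14 mg/L·hr
Tail: C_last/k_e = 0.31/0.312 = 0.994
AUC_0→∞ (sublingual tablet) = 7.14 + 0.994 = 8.134 mg/L·hr
F = (AUC_ev/D_ev)/(AUC_iv/D_iv) = (8.134/200)/(4.49/100) = 0.04067/0.0449 = 0.9058

F = 0.906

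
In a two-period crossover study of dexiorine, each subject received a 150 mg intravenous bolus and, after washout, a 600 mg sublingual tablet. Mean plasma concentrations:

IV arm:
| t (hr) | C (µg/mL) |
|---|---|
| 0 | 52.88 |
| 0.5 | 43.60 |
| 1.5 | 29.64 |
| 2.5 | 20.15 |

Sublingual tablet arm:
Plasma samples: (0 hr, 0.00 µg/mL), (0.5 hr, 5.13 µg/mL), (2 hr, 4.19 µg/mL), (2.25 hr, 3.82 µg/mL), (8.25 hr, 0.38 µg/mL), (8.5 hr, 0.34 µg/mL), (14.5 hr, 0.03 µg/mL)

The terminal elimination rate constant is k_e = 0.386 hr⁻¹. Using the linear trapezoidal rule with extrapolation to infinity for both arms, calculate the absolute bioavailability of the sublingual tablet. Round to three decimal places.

Trapezoidal AUC_0→2.5 (IV):
  [0→0.5]: (52.88+43.60)/2 × 0.5 = 24.12
  [0.5→1.5]: (43.60+29.64)/2 × 1 = 36.62
  [1.5→2.5]: (29.64+20.15)/2 × 1 = 24.895
  Sum = 85.635 µg/mL·hr
IV tail: 20.15/0.386 = 52.202; AUC_iv,0→∞ = 85.635 + 52.202 = 137.837 µg/mL·hr
Trapezoidal AUC_0→14.5 (sublingual tablet):
  [0→0.5]: (0.00+5.13)/2 × 0.5 = 1.2825
  [0.5→2]: (5.13+4.19)/2 × 1.5 = 6.99
  [2→2.25]: (4.19+3.82)/2 × 0.25 = 1.00125
  [2.25→8.25]: (3.82+0.38)/2 × 6 = 12.6
  [8.25→8.5]: (0.38+0.34)/2 × 0.25 = 0.09
  [8.5→14.5]: (0.34+0.03)/2 × 6 = 1.11
  Sum = 23.07375 µg/mL·hr
sublingual tablet tail: 0.03/0.386 = 0.078; AUC_ev,0→∞ = 23.07375 + 0.078 = 23.15175 µg/mL·hr
F = (AUC_ev/D_ev)/(AUC_iv/D_iv) = (23.15175/600)/(137.837/150) = 0.03858625/0.918913 = 0.0420

F = 0.042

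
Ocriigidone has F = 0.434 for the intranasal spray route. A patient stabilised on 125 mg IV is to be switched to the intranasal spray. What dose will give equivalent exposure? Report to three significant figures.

D_intranasal = 288 mg

For equal systemic exposure: F × D_ev = D_iv
D_ev = D_iv / F = 125 / 0.434 = 288.018 mg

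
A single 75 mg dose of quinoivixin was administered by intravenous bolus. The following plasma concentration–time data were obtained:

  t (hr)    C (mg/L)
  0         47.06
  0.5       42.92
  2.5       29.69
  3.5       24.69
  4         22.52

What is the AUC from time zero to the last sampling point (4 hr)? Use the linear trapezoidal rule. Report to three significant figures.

AUC = 134 mg/L·hr

Trapezoidal AUC_0→4:
  [0→0.5]: (47.06+42.92)/2 × 0.5 = 22.495
  [0.5→2.5]: (42.92+29.69)/2 × 2 = 72.61
  [2.5→3.5]: (29.69+24.69)/2 × 1 = 27.19
  [3.5→4]: (24.69+22.52)/2 × 0.5 = 11.8025
  Sum = 134.0975 mg/L·hr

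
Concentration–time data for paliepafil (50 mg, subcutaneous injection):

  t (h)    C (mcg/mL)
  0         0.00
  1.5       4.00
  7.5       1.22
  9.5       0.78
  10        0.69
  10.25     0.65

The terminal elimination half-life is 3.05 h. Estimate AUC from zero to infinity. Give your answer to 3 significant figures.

AUC = 24.1 mcg/mL·h

Trapezoidal AUC_0→10.25:
  [0→1.5]: (0.00+4.00)/2 × 1.5 = 3.0
  [1.5→7.5]: (4.00+1.22)/2 × 6 = 15.66
  [7.5→9.5]: (1.22+0.78)/2 × 2 = 2.0
  [9.5→10]: (0.78+0.69)/2 × 0.5 = 0.3675
  [10→10.25]: (0.69+0.65)/2 × 0.25 = 0.1675
  Sum = 21.195 mcg/mL·h
k_e = ln2 / t½ = 0.693147 / 3.05 = 0.2273 h^-1
Extrapolated tail: C_last / k_e = 0.65 / 0.2273 = 2.860
AUC_0→∞ = 21.195 + 2.860 = 24.055 mcg/mL·h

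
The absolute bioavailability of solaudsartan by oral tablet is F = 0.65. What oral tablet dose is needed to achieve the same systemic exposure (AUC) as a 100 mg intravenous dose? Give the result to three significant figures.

For equal systemic exposure: F × D_ev = D_iv
D_ev = D_iv / F = 100 / 0.65 = 153.846 mg

D_oral = 154 mg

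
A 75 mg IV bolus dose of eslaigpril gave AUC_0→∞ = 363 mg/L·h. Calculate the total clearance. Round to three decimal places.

CL = Dose_iv / AUC_0→∞
   = 75 / 363 = 0.206612 L/h

CL = 0.207 L/h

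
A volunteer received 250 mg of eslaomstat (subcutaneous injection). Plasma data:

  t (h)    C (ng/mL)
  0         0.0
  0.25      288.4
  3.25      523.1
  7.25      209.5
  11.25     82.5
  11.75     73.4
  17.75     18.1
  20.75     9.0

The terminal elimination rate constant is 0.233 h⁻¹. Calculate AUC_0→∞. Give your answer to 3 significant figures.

AUC = 3700 ng/mL·h

Trapezoidal AUC_0→20.75:
  [0→0.25]: (0.0+288.4)/2 × 0.25 = 36.05
  [0.25→3.25]: (288.4+523.1)/2 × 3 = 1217.25
  [3.25→7.25]: (523.1+209.5)/2 × 4 = 1465.2
  [7.25→11.25]: (209.5+82.5)/2 × 4 = 584.0
  [11.25→11.75]: (82.5+73.4)/2 × 0.5 = 38.975
  [11.75→17.75]: (73.4+18.1)/2 × 6 = 274.5
  [17.75→20.75]: (18.1+9.0)/2 × 3 = 40.65
  Sum = 3656.625 ng/mL·h
Extrapolated tail: C_last / k_e = 9.0 / 0.233 = 38.627
AUC_0→∞ = 3656.625 + 38.627 = 3695.252 ng/mL·h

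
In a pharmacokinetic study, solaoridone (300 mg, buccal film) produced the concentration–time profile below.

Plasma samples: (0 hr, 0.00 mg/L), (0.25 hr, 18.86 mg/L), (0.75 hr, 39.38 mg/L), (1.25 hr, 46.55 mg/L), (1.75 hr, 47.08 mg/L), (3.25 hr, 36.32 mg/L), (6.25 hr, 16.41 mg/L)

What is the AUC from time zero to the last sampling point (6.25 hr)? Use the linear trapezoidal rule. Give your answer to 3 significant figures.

AUC = 203 mg/L·hr

Trapezoidal AUC_0→6.25:
  [0→0.25]: (0.00+18.86)/2 × 0.25 = 2.3575
  [0.25→0.75]: (18.86+39.38)/2 × 0.5 = 14.56
  [0.75→1.25]: (39.38+46.55)/2 × 0.5 = 21.4825
  [1.25→1.75]: (46.55+47.08)/2 × 0.5 = 23.4075
  [1.75→3.25]: (47.08+36.32)/2 × 1.5 = 62.55
  [3.25→6.25]: (36.32+16.41)/2 × 3 = 79.095
  Sum = 203.4525 mg/L·hr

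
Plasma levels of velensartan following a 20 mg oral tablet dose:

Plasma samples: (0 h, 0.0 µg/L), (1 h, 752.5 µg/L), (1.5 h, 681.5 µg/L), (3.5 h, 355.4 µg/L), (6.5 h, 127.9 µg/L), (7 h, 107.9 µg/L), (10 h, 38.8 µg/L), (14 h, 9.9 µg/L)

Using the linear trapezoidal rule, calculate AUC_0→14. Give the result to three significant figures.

Trapezoidal AUC_0→14:
  [0→1]: (0.0+752.5)/2 × 1 = 376.25
  [1→1.5]: (752.5+681.5)/2 × 0.5 = 358.5
  [1.5→3.5]: (681.5+355.4)/2 × 2 = 1036.9
  [3.5→6.5]: (355.4+127.9)/2 × 3 = 724.95
  [6.5→7]: (127.9+107.9)/2 × 0.5 = 58.95
  [7→10]: (107.9+38.8)/2 × 3 = 220.05
  [10→14]: (38.8+9.9)/2 × 4 = 97.4
  Sum = 2873.0 µg/L·h

AUC = 2870 µg/L·h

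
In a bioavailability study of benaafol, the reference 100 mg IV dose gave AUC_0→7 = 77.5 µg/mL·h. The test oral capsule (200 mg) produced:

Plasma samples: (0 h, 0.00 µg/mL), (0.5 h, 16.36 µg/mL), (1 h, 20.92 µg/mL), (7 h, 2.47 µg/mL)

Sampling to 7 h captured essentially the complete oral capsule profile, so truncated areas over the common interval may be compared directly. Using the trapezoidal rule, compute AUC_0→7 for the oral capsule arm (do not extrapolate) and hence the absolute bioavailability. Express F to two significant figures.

Trapezoidal AUC_0→7 (oral capsule):
  [0→0.5]: (0.00+16.36)/2 × 0.5 = 4.09
  [0.5→1]: (16.36+20.92)/2 × 0.5 = 9.32
  [1→7]: (20.92+2.47)/2 × 6 = 70.17
  Sum = 83.58 µg/mL·h
F = (AUC_ev/D_ev)/(AUC_iv/D_iv) = (83.58/200)/(77.5/100) = 0.4179/0.775 = 0.5392

F = 0.54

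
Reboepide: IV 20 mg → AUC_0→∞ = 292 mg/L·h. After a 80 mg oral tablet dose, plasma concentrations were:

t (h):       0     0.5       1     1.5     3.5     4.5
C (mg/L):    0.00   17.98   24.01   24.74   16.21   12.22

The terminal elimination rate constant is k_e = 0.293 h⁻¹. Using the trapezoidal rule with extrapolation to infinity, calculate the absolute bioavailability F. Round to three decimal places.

F = 0.106

Trapezoidal AUC_0→4.5 (oral tablet):
  [0→0.5]: (0.00+17.98)/2 × 0.5 = 4.495
  [0.5→1]: (17.98+24.01)/2 × 0.5 = 10.4975
  [1→1.5]: (24.01+24.74)/2 × 0.5 = 12.1875
  [1.5→3.5]: (24.74+16.21)/2 × 2 = 40.95
  [3.5→4.5]: (16.21+12.22)/2 × 1 = 14.215
  Sum = 82.345 mg/L·h
Tail: C_last/k_e = 12.22/0.293 = 41.706
AUC_0→∞ (oral tablet) = 82.345 + 41.706 = 124.051 mg/L·h
F = (AUC_ev/D_ev)/(AUC_iv/D_iv) = (124.051/80)/(292/20) = 1.5506375/14.6 = 0.1062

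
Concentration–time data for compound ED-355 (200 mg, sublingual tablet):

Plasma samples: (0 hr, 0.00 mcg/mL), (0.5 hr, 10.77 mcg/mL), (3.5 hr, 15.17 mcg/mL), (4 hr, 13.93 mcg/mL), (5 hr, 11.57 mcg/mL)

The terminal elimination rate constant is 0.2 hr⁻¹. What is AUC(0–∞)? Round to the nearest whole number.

AUC = 119 mcg/mL·hr

Trapezoidal AUC_0→5:
  [0→0.5]: (0.00+10.77)/2 × 0.5 = 2.6925
  [0.5→3.5]: (10.77+15.17)/2 × 3 = 38.91
  [3.5→4]: (15.17+13.93)/2 × 0.5 = 7.275
  [4→5]: (13.93+11.57)/2 × 1 = 12.75
  Sum = 61.6275 mcg/mL·hr
Extrapolated tail: C_last / k_e = 11.57 / 0.2 = 57.850
AUC_0→∞ = 61.6275 + 57.850 = 119.4775 mcg/mL·hr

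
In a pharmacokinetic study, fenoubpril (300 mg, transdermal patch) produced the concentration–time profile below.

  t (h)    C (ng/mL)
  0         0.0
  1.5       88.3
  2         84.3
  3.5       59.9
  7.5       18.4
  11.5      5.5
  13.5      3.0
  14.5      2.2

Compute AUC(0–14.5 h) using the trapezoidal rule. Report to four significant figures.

AUC = 433.0 ng/mL·h

Trapezoidal AUC_0→14.5:
  [0→1.5]: (0.0+88.3)/2 × 1.5 = 66.225
  [1.5→2]: (88.3+84.3)/2 × 0.5 = 43.15
  [2→3.5]: (84.3+59.9)/2 × 1.5 = 108.15
  [3.5→7.5]: (59.9+18.4)/2 × 4 = 156.6
  [7.5→11.5]: (18.4+5.5)/2 × 4 = 47.8
  [11.5→13.5]: (5.5+3.0)/2 × 2 = 8.5
  [13.5→14.5]: (3.0+2.2)/2 × 1 = 2.6
  Sum = 433.025 ng/mL·h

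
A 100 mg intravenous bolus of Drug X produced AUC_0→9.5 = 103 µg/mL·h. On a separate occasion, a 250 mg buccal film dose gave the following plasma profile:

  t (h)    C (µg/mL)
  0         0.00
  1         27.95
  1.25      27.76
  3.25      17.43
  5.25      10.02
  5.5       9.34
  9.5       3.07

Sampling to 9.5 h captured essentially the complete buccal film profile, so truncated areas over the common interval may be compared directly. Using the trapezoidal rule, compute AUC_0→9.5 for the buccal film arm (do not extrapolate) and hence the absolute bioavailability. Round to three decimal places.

Trapezoidal AUC_0→9.5 (buccal film):
  [0→1]: (0.00+27.95)/2 × 1 = 13.975
  [1→1.25]: (27.95+27.76)/2 × 0.25 = 6.96375
  [1.25→3.25]: (27.76+17.43)/2 × 2 = 45.19
  [3.25→5.25]: (17.43+10.02)/2 × 2 = 27.45
  [5.25→5.5]: (10.02+9.34)/2 × 0.25 = 2.42
  [5.5→9.5]: (9.34+3.07)/2 × 4 = 24.82
  Sum = 120.81875 µg/mL·h
F = (AUC_ev/D_ev)/(AUC_iv/D_iv) = (120.81875/250)/(103/100) = 0.483275/1.03 = 0.4692

F = 0.469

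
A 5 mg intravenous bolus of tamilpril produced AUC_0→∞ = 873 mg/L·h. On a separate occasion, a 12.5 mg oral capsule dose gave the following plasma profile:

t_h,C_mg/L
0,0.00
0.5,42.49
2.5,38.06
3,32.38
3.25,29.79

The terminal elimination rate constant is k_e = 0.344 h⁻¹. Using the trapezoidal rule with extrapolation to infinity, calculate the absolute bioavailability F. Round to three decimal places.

F = 0.093

Trapezoidal AUC_0→3.25 (oral capsule):
  [0→0.5]: (0.00+42.49)/2 × 0.5 = 10.6225
  [0.5→2.5]: (42.49+38.06)/2 × 2 = 80.55
  [2.5→3]: (38.06+32.38)/2 × 0.5 = 17.61
  [3→3.25]: (32.38+29.79)/2 × 0.25 = 7.77125
  Sum = 116.55375 mg/L·h
Tail: C_last/k_e = 29.79/0.344 = 86.599
AUC_0→∞ (oral capsule) = 116.55375 + 86.599 = 203.15275 mg/L·h
F = (AUC_ev/D_ev)/(AUC_iv/D_iv) = (203.15275/12.5)/(873/5) = 16.25222/174.6 = 0.0931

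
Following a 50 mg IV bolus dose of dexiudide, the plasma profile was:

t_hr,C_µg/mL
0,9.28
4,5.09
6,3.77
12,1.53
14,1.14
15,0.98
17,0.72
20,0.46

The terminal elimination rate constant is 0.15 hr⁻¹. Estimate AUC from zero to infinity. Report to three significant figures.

AUC = 63.8 µg/mL·hr

Trapezoidal AUC_0→20:
  [0→4]: (9.28+5.09)/2 × 4 = 28.74
  [4→6]: (5.09+3.77)/2 × 2 = 8.86
  [6→12]: (3.77+1.53)/2 × 6 = 15.9
  [12→14]: (1.53+1.14)/2 × 2 = 2.67
  [14→15]: (1.14+0.98)/2 × 1 = 1.06
  [15→17]: (0.98+0.72)/2 × 2 = 1.7
  [17→20]: (0.72+0.46)/2 × 3 = 1.77
  Sum = 60.7 µg/mL·hr
Extrapolated tail: C_last / k_e = 0.46 / 0.15 = 3.067
AUC_0→∞ = 60.7 + 3.067 = 63.767 µg/mL·hr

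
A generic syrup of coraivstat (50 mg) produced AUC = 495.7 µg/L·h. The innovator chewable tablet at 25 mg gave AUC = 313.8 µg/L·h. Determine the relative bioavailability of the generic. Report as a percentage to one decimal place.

F_rel = 79.0%

F_rel = (AUC_test/D_test) / (AUC_ref/D_ref)
      = (495.7/50) / (313.8/25)
      = 9.914 / 12.552 = 0.7898 = 78.98%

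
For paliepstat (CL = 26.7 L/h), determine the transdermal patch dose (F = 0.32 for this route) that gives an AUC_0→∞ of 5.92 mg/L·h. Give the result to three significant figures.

Dose = 494 mg

Dose = CL × AUC_0→∞ / F
     = 26.7 × 5.92 / 0.32 = 493.95 mg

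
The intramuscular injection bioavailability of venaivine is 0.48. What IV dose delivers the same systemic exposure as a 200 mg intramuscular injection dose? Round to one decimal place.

Systemic exposure from an extravascular dose = F × D_ev, so the equivalent IV dose is F × D_ev.
D_iv = F × D_ev = 0.48 × 200 = 96 mg

D_iv = 96.0 mg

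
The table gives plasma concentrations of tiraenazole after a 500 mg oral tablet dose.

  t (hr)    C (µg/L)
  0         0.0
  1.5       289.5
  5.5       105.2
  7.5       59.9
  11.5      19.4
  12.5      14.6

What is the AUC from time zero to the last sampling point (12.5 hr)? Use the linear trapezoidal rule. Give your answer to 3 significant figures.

AUC = 1350 µg/L·hr

Trapezoidal AUC_0→12.5:
  [0→1.5]: (0.0+289.5)/2 × 1.5 = 217.125
  [1.5→5.5]: (289.5+105.2)/2 × 4 = 789.4
  [5.5→7.5]: (105.2+59.9)/2 × 2 = 165.1
  [7.5→11.5]: (59.9+19.4)/2 × 4 = 158.6
  [11.5→12.5]: (19.4+14.6)/2 × 1 = 17.0
  Sum = 1347.225 µg/L·hr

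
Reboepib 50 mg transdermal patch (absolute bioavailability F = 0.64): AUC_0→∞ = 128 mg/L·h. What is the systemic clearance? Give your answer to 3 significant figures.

CL = F × Dose / AUC_0→∞
   = 0.64 × 50 / 128 = 0.25 L/h

CL = 0.250 L/h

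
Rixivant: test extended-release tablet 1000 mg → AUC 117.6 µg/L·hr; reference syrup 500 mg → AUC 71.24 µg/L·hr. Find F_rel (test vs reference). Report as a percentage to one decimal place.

F_rel = 82.5%

F_rel = (AUC_test/D_test) / (AUC_ref/D_ref)
      = (117.6/1000) / (71.24/500)
      = 0.1176 / 0.14248 = 0.8254 = 82.54%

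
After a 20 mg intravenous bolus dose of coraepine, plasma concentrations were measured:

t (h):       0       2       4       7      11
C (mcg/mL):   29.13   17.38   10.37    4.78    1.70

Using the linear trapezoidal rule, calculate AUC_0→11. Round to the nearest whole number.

AUC = 110 mcg/mL·h

Trapezoidal AUC_0→11:
  [0→2]: (29.13+17.38)/2 × 2 = 46.51
  [2→4]: (17.38+10.37)/2 × 2 = 27.75
  [4→7]: (10.37+4.78)/2 × 3 = 22.725
  [7→11]: (4.78+1.70)/2 × 4 = 12.96
  Sum = 109.945 mcg/mL·h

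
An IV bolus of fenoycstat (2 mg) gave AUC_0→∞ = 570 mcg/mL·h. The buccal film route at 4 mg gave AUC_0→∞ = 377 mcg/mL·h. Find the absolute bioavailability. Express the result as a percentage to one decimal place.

F = 33.1%

F = (AUC_ev / D_ev) / (AUC_iv / D_iv)
  = (377/4) / (570/2)
  = 94.25 / 285 = 0.3307
  = 33.07%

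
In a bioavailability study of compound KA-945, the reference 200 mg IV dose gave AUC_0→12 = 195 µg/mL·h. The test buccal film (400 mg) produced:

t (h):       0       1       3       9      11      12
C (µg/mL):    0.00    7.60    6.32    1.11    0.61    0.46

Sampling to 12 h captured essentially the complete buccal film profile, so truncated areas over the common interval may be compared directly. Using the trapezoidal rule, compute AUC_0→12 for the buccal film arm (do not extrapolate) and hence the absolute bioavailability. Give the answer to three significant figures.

Trapezoidal AUC_0→12 (buccal film):
  [0→1]: (0.00+7.60)/2 × 1 = 3.8
  [1→3]: (7.60+6.32)/2 × 2 = 13.92
  [3→9]: (6.32+1.11)/2 × 6 = 22.29
  [9→11]: (1.11+0.61)/2 × 2 = 1.72
  [11→12]: (0.61+0.46)/2 × 1 = 0.535
  Sum = 42.265 µg/mL·h
F = (AUC_ev/D_ev)/(AUC_iv/D_iv) = (42.265/400)/(195/200) = 0.1056625/0.975 = 0.1084

F = 0.108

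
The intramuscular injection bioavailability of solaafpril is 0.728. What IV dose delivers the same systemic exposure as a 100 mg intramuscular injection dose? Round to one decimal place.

Systemic exposure from an extravascular dose = F × D_ev, so the equivalent IV dose is F × D_ev.
D_iv = F × D_ev = 0.728 × 100 = 72.8 mg

D_iv = 72.8 mg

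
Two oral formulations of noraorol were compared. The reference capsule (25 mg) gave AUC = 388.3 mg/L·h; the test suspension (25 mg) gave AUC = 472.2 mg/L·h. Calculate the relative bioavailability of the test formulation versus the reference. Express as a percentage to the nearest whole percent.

F_rel = (AUC_test/D_test) / (AUC_ref/D_ref)
      = (472.2/25) / (388.3/25)
      = 18.888 / 15.532 = 1.2161 = 121.61%

F_rel = 122%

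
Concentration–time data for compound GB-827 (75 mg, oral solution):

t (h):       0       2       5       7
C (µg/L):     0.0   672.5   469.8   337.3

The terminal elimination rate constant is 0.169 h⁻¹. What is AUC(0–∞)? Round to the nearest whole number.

AUC = 5189 µg/L·h

Trapezoidal AUC_0→7:
  [0→2]: (0.0+672.5)/2 × 2 = 672.5
  [2→5]: (672.5+469.8)/2 × 3 = 1713.45
  [5→7]: (469.8+337.3)/2 × 2 = 807.1
  Sum = 3193.05 µg/L·h
Extrapolated tail: C_last / k_e = 337.3 / 0.169 = 1995.858
AUC_0→∞ = 3193.05 + 1995.858 = 5188.908 µg/L·h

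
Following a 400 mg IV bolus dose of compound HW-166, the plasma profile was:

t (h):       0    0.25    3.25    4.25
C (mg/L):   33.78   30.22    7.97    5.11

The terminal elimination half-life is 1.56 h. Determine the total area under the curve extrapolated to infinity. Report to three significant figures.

AUC = 83.3 mg/L·h

Trapezoidal AUC_0→4.25:
  [0→0.25]: (33.78+30.22)/2 × 0.25 = 8.0
  [0.25→3.25]: (30.22+7.97)/2 × 3 = 57.285
  [3.25→4.25]: (7.97+5.11)/2 × 1 = 6.54
  Sum = 71.825 mg/L·h
k_e = ln2 / t½ = 0.693147 / 1.56 = 0.4443 h^-1
Extrapolated tail: C_last / k_e = 5.11 / 0.4443 = 11.501
AUC_0→∞ = 71.825 + 11.501 = 83.326 mg/L·h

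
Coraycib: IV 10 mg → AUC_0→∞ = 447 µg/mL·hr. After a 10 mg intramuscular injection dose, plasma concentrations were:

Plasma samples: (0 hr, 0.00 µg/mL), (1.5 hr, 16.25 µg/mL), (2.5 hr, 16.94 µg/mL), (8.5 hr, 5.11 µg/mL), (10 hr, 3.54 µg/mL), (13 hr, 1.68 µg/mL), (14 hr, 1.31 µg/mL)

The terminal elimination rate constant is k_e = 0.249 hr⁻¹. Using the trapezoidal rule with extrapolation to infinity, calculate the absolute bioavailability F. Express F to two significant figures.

F = 0.26

Trapezoidal AUC_0→14 (intramuscular injection):
  [0→1.5]: (0.00+16.25)/2 × 1.5 = 12.1875
  [1.5→2.5]: (16.25+16.94)/2 × 1 = 16.595
  [2.5→8.5]: (16.94+5.11)/2 × 6 = 66.15
  [8.5→10]: (5.11+3.54)/2 × 1.5 = 6.4875
  [10→13]: (3.54+1.68)/2 × 3 = 7.83
  [13→14]: (1.68+1.31)/2 × 1 = 1.495
  Sum = 110.745 µg/mL·hr
Tail: C_last/k_e = 1.31/0.249 = 5.261
AUC_0→∞ (intramuscular injection) = 110.745 + 5.261 = 116.006 µg/mL·hr
F = (AUC_ev/D_ev)/(AUC_iv/D_iv) = (116.006/10)/(447/10) = 11.6006/44.7 = 0.2595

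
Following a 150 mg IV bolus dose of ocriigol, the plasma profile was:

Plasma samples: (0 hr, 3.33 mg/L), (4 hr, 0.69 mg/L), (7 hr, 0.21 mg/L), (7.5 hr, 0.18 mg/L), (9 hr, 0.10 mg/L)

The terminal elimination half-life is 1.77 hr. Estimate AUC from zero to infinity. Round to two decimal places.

AUC = 9.95 mg/L·hr

Trapezoidal AUC_0→9:
  [0→4]: (3.33+0.69)/2 × 4 = 8.04
  [4→7]: (0.69+0.21)/2 × 3 = 1.35
  [7→7.5]: (0.21+0.18)/2 × 0.5 = 0.0975
  [7.5→9]: (0.18+0.10)/2 × 1.5 = 0.21
  Sum = 9.6975 mg/L·hr
k_e = ln2 / t½ = 0.693147 / 1.77 = 0.3916 hr^-1
Extrapolated tail: C_last / k_e = 0.10 / 0.3916 = 0.255
AUC_0→∞ = 9.6975 + 0.255 = 9.9525 mg/L·hr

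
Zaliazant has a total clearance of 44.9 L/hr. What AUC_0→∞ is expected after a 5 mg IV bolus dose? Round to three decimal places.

AUC = 0.111 mg/L·hr

AUC_0→∞ = Dose_iv / CL
        = 5 / 44.9 = 0.111359 mg/L·hr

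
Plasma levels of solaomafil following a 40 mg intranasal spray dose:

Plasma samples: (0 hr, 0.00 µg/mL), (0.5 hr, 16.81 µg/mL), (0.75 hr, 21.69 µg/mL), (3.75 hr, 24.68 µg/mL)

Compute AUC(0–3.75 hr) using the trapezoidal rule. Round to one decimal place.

AUC = 78.6 µg/mL·hr

Trapezoidal AUC_0→3.75:
  [0→0.5]: (0.00+16.81)/2 × 0.5 = 4.2025
  [0.5→0.75]: (16.81+21.69)/2 × 0.25 = 4.8125
  [0.75→3.75]: (21.69+24.68)/2 × 3 = 69.555
  Sum = 78.57 µg/mL·hr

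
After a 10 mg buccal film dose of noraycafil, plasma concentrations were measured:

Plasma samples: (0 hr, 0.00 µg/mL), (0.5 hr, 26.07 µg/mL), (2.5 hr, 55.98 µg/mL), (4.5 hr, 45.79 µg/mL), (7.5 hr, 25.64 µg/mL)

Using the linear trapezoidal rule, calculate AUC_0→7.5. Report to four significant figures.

AUC = 297.5 µg/mL·hr

Trapezoidal AUC_0→7.5:
  [0→0.5]: (0.00+26.07)/2 × 0.5 = 6.5175
  [0.5→2.5]: (26.07+55.98)/2 × 2 = 82.05
  [2.5→4.5]: (55.98+45.79)/2 × 2 = 101.77
  [4.5→7.5]: (45.79+25.64)/2 × 3 = 107.145
  Sum = 297.4825 µg/mL·hr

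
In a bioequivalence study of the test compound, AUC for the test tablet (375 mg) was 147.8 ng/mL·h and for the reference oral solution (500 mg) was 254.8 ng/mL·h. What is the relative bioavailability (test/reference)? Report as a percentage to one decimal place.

F_rel = 77.3%

F_rel = (AUC_test/D_test) / (AUC_ref/D_ref)
      = (147.8/375) / (254.8/500)
      = 0.394133 / 0.5096 = 0.7734 = 77.34%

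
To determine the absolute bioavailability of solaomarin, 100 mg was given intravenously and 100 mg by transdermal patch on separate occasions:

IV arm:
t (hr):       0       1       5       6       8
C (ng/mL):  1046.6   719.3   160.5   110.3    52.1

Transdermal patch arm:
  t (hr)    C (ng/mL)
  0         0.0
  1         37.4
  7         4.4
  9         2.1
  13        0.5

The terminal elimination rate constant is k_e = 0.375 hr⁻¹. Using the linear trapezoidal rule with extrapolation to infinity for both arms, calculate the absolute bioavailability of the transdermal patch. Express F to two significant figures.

F = 0.051

Trapezoidal AUC_0→8 (IV):
  [0→1]: (1046.6+719.3)/2 × 1 = 882.95
  [1→5]: (719.3+160.5)/2 × 4 = 1759.6
  [5→6]: (160.5+110.3)/2 × 1 = 135.4
  [6→8]: (110.3+52.1)/2 × 2 = 162.4
  Sum = 2940.35 ng/mL·hr
IV tail: 52.1/0.375 = 138.933; AUC_iv,0→∞ = 2940.35 + 138.933 = 3079.283 ng/mL·hr
Trapezoidal AUC_0→13 (transdermal patch):
  [0→1]: (0.0+37.4)/2 × 1 = 18.7
  [1→7]: (37.4+4.4)/2 × 6 = 125.4
  [7→9]: (4.4+2.1)/2 × 2 = 6.5
  [9→13]: (2.1+0.5)/2 × 4 = 5.2
  Sum = 155.8 ng/mL·hr
transdermal patch tail: 0.5/0.375 = 1.333; AUC_ev,0→∞ = 155.8 + 1.333 = 157.133 ng/mL·hr
F = (AUC_ev/D_ev)/(AUC_iv/D_iv) = (157.133/100)/(3079.283/100) = 1.57133/30.79283 = 0.0510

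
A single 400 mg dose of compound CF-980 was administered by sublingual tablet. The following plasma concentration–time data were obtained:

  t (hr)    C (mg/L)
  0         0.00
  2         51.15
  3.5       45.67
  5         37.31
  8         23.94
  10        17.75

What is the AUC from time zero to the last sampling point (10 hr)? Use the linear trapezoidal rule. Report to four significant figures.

Trapezoidal AUC_0→10:
  [0→2]: (0.00+51.15)/2 × 2 = 51.15
  [2→3.5]: (51.15+45.67)/2 × 1.5 = 72.615
  [3.5→5]: (45.67+37.31)/2 × 1.5 = 62.235
  [5→8]: (37.31+23.94)/2 × 3 = 91.875
  [8→10]: (23.94+17.75)/2 × 2 = 41.69
  Sum = 319.565 mg/L·hr

AUC = 319.6 mg/L·hr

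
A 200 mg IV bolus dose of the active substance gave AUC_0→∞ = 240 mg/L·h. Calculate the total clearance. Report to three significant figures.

CL = Dose_iv / AUC_0→∞
   = 200 / 240 = 0.833333 L/h

CL = 0.833 L/h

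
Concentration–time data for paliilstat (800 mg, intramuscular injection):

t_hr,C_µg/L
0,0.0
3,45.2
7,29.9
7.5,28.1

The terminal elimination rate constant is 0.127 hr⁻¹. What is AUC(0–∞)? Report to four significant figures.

AUC = 453.8 µg/L·hr

Trapezoidal AUC_0→7.5:
  [0→3]: (0.0+45.2)/2 × 3 = 67.8
  [3→7]: (45.2+29.9)/2 × 4 = 150.2
  [7→7.5]: (29.9+28.1)/2 × 0.5 = 14.5
  Sum = 232.5 µg/L·hr
Extrapolated tail: C_last / k_e = 28.1 / 0.127 = 221.260
AUC_0→∞ = 232.5 + 221.260 = 453.76 µg/L·hr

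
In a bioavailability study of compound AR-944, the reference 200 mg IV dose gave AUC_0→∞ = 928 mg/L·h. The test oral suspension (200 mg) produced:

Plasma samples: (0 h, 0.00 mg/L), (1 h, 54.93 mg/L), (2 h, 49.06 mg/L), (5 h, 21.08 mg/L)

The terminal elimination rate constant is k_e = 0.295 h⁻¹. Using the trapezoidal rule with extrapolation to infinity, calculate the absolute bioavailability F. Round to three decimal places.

F = 0.276

Trapezoidal AUC_0→5 (oral suspension):
  [0→1]: (0.00+54.93)/2 × 1 = 27.465
  [1→2]: (54.93+49.06)/2 × 1 = 51.995
  [2→5]: (49.06+21.08)/2 × 3 = 105.21
  Sum = 184.67 mg/L·h
Tail: C_last/k_e = 21.08/0.295 = 71.458
AUC_0→∞ (oral suspension) = 184.67 + 71.458 = 256.128 mg/L·h
F = (AUC_ev/D_ev)/(AUC_iv/D_iv) = (256.128/200)/(928/200) = 1.28064/4.64 = 0.2760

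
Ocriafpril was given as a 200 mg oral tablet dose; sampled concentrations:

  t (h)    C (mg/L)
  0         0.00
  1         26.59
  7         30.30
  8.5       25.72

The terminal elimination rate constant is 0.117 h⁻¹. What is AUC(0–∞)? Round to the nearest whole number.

Trapezoidal AUC_0→8.5:
  [0→1]: (0.00+26.59)/2 × 1 = 13.295
  [1→7]: (26.59+30.30)/2 × 6 = 170.67
  [7→8.5]: (30.30+25.72)/2 × 1.5 = 42.015
  Sum = 225.98 mg/L·h
Extrapolated tail: C_last / k_e = 25.72 / 0.117 = 219.829
AUC_0→∞ = 225.98 + 219.829 = 445.809 mg/L·h

AUC = 446 mg/L·h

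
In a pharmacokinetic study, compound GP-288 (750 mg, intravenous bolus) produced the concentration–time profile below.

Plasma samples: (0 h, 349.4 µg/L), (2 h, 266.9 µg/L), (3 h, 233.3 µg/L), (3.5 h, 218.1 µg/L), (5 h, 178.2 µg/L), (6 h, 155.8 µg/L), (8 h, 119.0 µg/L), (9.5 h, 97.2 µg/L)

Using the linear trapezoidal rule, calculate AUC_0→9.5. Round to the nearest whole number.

Trapezoidal AUC_0→9.5:
  [0→2]: (349.4+266.9)/2 × 2 = 616.3
  [2→3]: (266.9+233.3)/2 × 1 = 250.1
  [3→3.5]: (233.3+218.1)/2 × 0.5 = 112.85
  [3.5→5]: (218.1+178.2)/2 × 1.5 = 297.225
  [5→6]: (178.2+155.8)/2 × 1 = 167.0
  [6→8]: (155.8+119.0)/2 × 2 = 274.8
  [8→9.5]: (119.0+97.2)/2 × 1.5 = 162.15
  Sum = 1880.425 µg/L·h

AUC = 1880 µg/L·h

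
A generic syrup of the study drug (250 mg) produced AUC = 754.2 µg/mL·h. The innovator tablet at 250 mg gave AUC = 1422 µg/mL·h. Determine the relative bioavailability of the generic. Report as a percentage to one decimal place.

F_rel = (AUC_test/D_test) / (AUC_ref/D_ref)
      = (754.2/250) / (1422/250)
      = 3.0168 / 5.688 = 0.5304 = 53.04%

F_rel = 53.0%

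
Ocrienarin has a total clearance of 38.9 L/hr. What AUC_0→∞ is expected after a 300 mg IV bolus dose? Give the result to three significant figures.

AUC = 7.71 mg/L·hr

AUC_0→∞ = Dose_iv / CL
        = 300 / 38.9 = 7.71208 mg/L·hr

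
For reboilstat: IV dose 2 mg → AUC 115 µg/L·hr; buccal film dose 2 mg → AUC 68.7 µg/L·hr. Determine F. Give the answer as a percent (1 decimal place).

F = 59.7%

F = (AUC_ev / D_ev) / (AUC_iv / D_iv)
  = (68.7/2) / (115/2)
  = 34.35 / 57.5 = 0.5974
  = 59.74%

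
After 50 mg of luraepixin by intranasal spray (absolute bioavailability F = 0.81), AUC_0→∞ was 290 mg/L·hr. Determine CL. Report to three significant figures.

CL = F × Dose / AUC_0→∞
   = 0.81 × 50 / 290 = 0.139655 L/hr

CL = 0.140 L/hr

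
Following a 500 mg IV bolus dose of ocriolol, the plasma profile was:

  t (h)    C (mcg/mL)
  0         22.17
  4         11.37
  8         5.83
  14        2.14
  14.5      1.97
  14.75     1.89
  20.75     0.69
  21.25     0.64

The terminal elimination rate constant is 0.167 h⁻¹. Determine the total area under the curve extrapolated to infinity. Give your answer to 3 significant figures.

Trapezoidal AUC_0→21.25:
  [0→4]: (22.17+11.37)/2 × 4 = 67.08
  [4→8]: (11.37+5.83)/2 × 4 = 34.4
  [8→14]: (5.83+2.14)/2 × 6 = 23.91
  [14→14.5]: (2.14+1.97)/2 × 0.5 = 1.0275
  [14.5→14.75]: (1.97+1.89)/2 × 0.25 = 0.4825
  [14.75→20.75]: (1.89+0.69)/2 × 6 = 7.74
  [20.75→21.25]: (0.69+0.64)/2 × 0.5 = 0.3325
  Sum = 134.9725 mcg/mL·h
Extrapolated tail: C_last / k_e = 0.64 / 0.167 = 3.832
AUC_0→∞ = 134.9725 + 3.832 = 138.8045 mcg/mL·h

AUC = 139 mcg/mL·h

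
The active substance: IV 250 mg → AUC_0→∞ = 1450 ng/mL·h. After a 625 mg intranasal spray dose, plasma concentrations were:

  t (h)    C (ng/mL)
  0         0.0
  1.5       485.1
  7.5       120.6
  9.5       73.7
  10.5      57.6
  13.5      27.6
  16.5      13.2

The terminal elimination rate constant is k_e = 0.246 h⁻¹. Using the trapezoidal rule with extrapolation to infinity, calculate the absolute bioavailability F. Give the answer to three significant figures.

F = 0.740

Trapezoidal AUC_0→16.5 (intranasal spray):
  [0→1.5]: (0.0+485.1)/2 × 1.5 = 363.825
  [1.5→7.5]: (485.1+120.6)/2 × 6 = 1817.1
  [7.5→9.5]: (120.6+73.7)/2 × 2 = 194.3
  [9.5→10.5]: (73.7+57.6)/2 × 1 = 65.65
  [10.5→13.5]: (57.6+27.6)/2 × 3 = 127.8
  [13.5→16.5]: (27.6+13.2)/2 × 3 = 61.2
  Sum = 2629.875 ng/mL·h
Tail: C_last/k_e = 13.2/0.246 = 53.659
AUC_0→∞ (intranasal spray) = 2629.875 + 53.659 = 2683.534 ng/mL·h
F = (AUC_ev/D_ev)/(AUC_iv/D_iv) = (2683.534/625)/(1450/250) = 4.2936544/5.8 = 0.7403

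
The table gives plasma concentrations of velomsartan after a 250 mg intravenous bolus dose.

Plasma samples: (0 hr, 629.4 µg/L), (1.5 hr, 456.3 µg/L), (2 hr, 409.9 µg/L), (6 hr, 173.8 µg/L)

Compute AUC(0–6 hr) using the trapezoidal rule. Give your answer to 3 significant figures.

AUC = 2200 µg/L·hr

Trapezoidal AUC_0→6:
  [0→1.5]: (629.4+456.3)/2 × 1.5 = 814.275
  [1.5→2]: (456.3+409.9)/2 × 0.5 = 216.55
  [2→6]: (409.9+173.8)/2 × 4 = 1167.4
  Sum = 2198.225 µg/L·hr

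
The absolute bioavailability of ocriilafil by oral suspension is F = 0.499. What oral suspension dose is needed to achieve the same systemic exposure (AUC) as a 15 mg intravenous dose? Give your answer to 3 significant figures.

D_oral = 30.1 mg

For equal systemic exposure: F × D_ev = D_iv
D_ev = D_iv / F = 15 / 0.499 = 30.0601 mg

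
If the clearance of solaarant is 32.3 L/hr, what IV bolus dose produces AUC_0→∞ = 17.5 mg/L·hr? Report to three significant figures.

Dose_iv = CL × AUC_0→∞
     = 32.3 × 17.5 = 565.25 mg

Dose = 565 mg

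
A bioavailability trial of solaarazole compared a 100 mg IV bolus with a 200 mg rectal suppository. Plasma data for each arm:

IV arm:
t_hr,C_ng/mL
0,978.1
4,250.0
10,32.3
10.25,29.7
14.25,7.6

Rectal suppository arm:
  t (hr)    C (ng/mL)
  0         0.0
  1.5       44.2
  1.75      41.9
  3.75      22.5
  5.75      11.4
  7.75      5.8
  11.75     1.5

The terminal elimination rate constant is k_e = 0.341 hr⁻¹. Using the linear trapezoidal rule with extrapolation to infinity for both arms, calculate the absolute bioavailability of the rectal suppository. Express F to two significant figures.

Trapezoidal AUC_0→14.25 (IV):
  [0→4]: (978.1+250.0)/2 × 4 = 2456.2
  [4→10]: (250.0+32.3)/2 × 6 = 846.9
  [10→10.25]: (32.3+29.7)/2 × 0.25 = 7.75
  [10.25→14.25]: (29.7+7.6)/2 × 4 = 74.6
  Sum = 3385.45 ng/mL·hr
IV tail: 7.6/0.341 = 22.287; AUC_iv,0→∞ = 3385.45 + 22.287 = 3407.737 ng/mL·hr
Trapezoidal AUC_0→11.75 (rectal suppository):
  [0→1.5]: (0.0+44.2)/2 × 1.5 = 33.15
  [1.5→1.75]: (44.2+41.9)/2 × 0.25 = 10.7625
  [1.75→3.75]: (41.9+22.5)/2 × 2 = 64.4
  [3.75→5.75]: (22.5+11.4)/2 × 2 = 33.9
  [5.75→7.75]: (11.4+5.8)/2 × 2 = 17.2
  [7.75→11.75]: (5.8+1.5)/2 × 4 = 14.6
  Sum = 174.0125 ng/mL·hr
rectal suppository tail: 1.5/0.341 = 4.399; AUC_ev,0→∞ = 174.0125 + 4.399 = 178.4115 ng/mL·hr
F = (AUC_ev/D_ev)/(AUC_iv/D_iv) = (178.4115/200)/(3407.737/100) = 0.8920575/34.07737 = 0.0262

F = 0.026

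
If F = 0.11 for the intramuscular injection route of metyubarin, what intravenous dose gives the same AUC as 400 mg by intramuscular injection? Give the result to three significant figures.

Systemic exposure from an extravascular dose = F × D_ev, so the equivalent IV dose is F × D_ev.
D_iv = F × D_ev = 0.11 × 400 = 44 mg

D_iv = 44.0 mg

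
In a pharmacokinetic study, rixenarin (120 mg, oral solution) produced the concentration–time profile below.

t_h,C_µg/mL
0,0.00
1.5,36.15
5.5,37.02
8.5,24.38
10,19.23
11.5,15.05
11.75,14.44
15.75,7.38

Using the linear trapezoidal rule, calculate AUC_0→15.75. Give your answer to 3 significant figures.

Trapezoidal AUC_0→15.75:
  [0→1.5]: (0.00+36.15)/2 × 1.5 = 27.1125
  [1.5→5.5]: (36.15+37.02)/2 × 4 = 146.34
  [5.5→8.5]: (37.02+24.38)/2 × 3 = 92.1
  [8.5→10]: (24.38+19.23)/2 × 1.5 = 32.7075
  [10→11.5]: (19.23+15.05)/2 × 1.5 = 25.71
  [11.5→11.75]: (15.05+14.44)/2 × 0.25 = 3.68625
  [11.75→15.75]: (14.44+7.38)/2 × 4 = 43.64
  Sum = 371.29625 µg/mL·h

AUC = 371 µg/mL·h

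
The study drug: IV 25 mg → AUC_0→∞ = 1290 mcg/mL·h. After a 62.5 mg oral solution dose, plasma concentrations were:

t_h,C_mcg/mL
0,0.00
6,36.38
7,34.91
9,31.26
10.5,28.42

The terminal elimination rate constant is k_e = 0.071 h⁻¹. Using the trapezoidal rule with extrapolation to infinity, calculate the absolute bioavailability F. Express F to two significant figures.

F = 0.20

Trapezoidal AUC_0→10.5 (oral solution):
  [0→6]: (0.00+36.38)/2 × 6 = 109.14
  [6→7]: (36.38+34.91)/2 × 1 = 35.645
  [7→9]: (34.91+31.26)/2 × 2 = 66.17
  [9→10.5]: (31.26+28.42)/2 × 1.5 = 44.76
  Sum = 255.715 mcg/mL·h
Tail: C_last/k_e = 28.42/0.071 = 400.282
AUC_0→∞ (oral solution) = 255.715 + 400.282 = 655.997 mcg/mL·h
F = (AUC_ev/D_ev)/(AUC_iv/D_iv) = (655.997/62.5)/(1290/25) = 10.495952/51.6 = 0.2034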